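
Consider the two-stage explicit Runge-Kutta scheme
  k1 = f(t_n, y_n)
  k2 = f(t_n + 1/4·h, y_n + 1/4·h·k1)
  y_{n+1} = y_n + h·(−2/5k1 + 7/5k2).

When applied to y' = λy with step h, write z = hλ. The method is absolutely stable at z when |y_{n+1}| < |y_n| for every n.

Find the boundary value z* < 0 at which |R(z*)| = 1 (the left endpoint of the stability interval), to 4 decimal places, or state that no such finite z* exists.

left endpoint -2.8571.

With y'=λy (z=hλ):
  k1=λy_n ⇒ h·k1=z·y_n;  k2=λ(1+1/4z)y_n ⇒ h·k2=z(1+1/4z)y_n
  y_{n+1}/y_n = 1 − 2/5z + 7/5z(1+1/4z) = 1 + z + 7/20z²
  Hence R(z) = 1 + z + 7/20z².

Boundary: |R(x)|=1, x<0.
x=-1.66: |R|=0.3045
R=1: x+7/20x²=0 ⇒ x=−20/7=-2.8571; min R=1−1/(4·7/20)=0.2857>−1
Confirm numerically:
  x=-2.698: |R|=0.84972 <1
  x=-2.307: |R|=0.55579 <1
  x=-1.710: |R|=0.31343 <1
  x=-1.150: |R|=0.31288 <1
  x=-3.273: |R|=1.47639 >1
  x=-3.224: |R|=1.41396 >1
So |R|<1 on (-2.8571, 0).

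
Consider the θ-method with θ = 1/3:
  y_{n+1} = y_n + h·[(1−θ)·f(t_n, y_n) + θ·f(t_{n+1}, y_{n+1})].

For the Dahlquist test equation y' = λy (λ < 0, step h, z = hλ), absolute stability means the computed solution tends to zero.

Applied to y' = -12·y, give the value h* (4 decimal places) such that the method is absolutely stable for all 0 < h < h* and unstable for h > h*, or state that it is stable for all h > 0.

(-6.0000,0); λ=-12 ⇒ h* = (6)/12 = 0.5000.

Set f=λy, z=hλ:
  y_{n+1} = y_n + z·[2/3·y_n + 1/3·y_{n+1}] ⇒ (1 − 1/3z)y_{n+1} = (1 + 2/3z)y_n
  Hence R(z) = (1 + 2/3z)/(1 − 1/3z).

Boundary: |R(x)|=1, x<0.
x=-1.61: |R|=0.0477
R=−1: 1+2/3x = −1+1/3x ⇒ -1/3x=2 ⇒ x=2/(-1/3)=-6.0000
Confirm numerically:
  x=-4.200: |R|=0.75000 <1
  x=-3.259: |R|=0.56207 <1
  x=-2.417: |R|=0.33856 <1
  x=-6.412: |R|=1.04377 >1
  x=-6.362: |R|=1.03867 >1
  x=-6.317: |R|=1.03402 >1
Interval (-6.0000, 0).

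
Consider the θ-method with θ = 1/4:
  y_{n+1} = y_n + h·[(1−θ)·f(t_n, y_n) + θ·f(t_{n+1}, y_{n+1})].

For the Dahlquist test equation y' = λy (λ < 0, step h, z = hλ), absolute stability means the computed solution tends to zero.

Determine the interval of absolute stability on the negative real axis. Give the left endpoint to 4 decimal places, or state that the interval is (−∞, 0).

On y'=λy, z=hλ:
  y_{n+1} = y_n + z·[3/4·y_n + 1/4·y_{n+1}] ⇒ (1 − 1/4z)y_{n+1} = (1 + 3/4z)y_n
  R(z) = (1 + 3/4z)/(1 − 1/4z).

Find x<0 with |R(x)|<1.
x=-1.4: |R|=0.0370
R=−1: 1+3/4x = −1+1/4x ⇒ -1/2x=2 ⇒ x=2/(-1/2)=-4.0000
Confirm numerically:
  x=-3.780: |R|=0.94344 <1
  x=-3.405: |R|=0.83930 <1
  x=-2.836: |R|=0.65945 <1
  x=-4.444: |R|=1.10516 >1
  x=-4.358: |R|=1.08567 >1
  x=-4.218: |R|=1.05305 >1
Interval (-4.0000, 0).

(-4.0000, 0).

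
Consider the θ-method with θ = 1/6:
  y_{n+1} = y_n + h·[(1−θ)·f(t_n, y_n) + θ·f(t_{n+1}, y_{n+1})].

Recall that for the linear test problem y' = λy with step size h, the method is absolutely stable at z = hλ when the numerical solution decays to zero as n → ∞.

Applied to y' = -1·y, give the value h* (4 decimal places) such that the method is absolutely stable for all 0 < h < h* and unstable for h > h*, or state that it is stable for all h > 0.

(-3.0000,0); λ=-1 ⇒ h* = (3)/1 = 3.0000.

With y'=λy (z=hλ):
  y_{n+1} = y_n + z·[5/6·y_n + 1/6·y_{n+1}] ⇒ (1 − 1/6z)y_{n+1} = (1 + 5/6z)y_n
  Hence R(z) = (1 + 5/6z)/(1 − 1/6z).

Solve |R(x)|<1 on ℝ⁻.
x=-1.32: |R|=0.0820
R=−1: 1+5/6x = −1+1/6x ⇒ -2/3x=2 ⇒ x=2/(-2/3)=-3.0000
Confirm numerically:
  x=-2.810: |R|=0.91373 <1
  x=-2.286: |R|=0.65532 <1
  x=-1.983: |R|=0.49042 <1
  x=-1.482: |R|=0.18845 <1
  x=-3.567: |R|=1.23706 >1
  x=-3.240: |R|=1.10390 >1
  x=-3.065: |R|=1.02868 >1
Stable set (-3.0000, 0).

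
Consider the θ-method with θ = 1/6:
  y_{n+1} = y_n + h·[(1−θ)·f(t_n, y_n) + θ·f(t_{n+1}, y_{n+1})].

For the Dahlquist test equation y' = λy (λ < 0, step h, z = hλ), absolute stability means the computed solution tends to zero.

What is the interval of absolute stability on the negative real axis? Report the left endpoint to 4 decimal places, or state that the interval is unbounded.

Set f=λy, z=hλ:
  y_{n+1} = y_n + z·[5/6·y_n + 1/6·y_{n+1}] ⇒ (1 − 1/6z)y_{n+1} = (1 + 5/6z)y_n
  Hence R(z) = (1 + 5/6z)/(1 − 1/6z).

Need |R(x)|<1, x<0.
x=-1.75: |R|=0.3548
R=−1: 1+5/6x = −1+1/6x ⇒ -2/3x=2 ⇒ x=2/(-2/3)=-3.0000
Confirm numerically:
  x=-2.299: |R|=0.66213 <1
  x=-2.034: |R|=0.51904 <1
  x=-1.340: |R|=0.09537 <1
  x=-3.400: |R|=1.17021 >1
  x=-3.234: |R|=1.10136 >1
Stable set (-3.0000, 0).

z∈(-3.0000,0).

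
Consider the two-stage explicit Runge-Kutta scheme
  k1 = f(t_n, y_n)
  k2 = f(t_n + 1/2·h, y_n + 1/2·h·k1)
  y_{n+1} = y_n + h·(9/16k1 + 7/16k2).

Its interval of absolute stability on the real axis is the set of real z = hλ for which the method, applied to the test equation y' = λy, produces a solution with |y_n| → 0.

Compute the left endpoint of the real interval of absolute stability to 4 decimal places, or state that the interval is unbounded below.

z* = -4.5714.

With y'=λy (z=hλ):
  k1=λy_n ⇒ h·k1=z·y_n;  k2=λ(1+1/2z)y_n ⇒ h·k2=z(1+1/2z)y_n
  y_{n+1}/y_n = 1 + 9/16z + 7/16z(1+1/2z) = 1 + z + 7/32z²
  ⇒ R(z) = 1 + z + 7/32z².

Find x<0 with |R(x)|<1.
x=-1.21: |R|=0.1103
R=1: x+7/32x²=0 ⇒ x=−32/7=-4.5714; min R=1−1/(4·7/32)=-0.1429>−1
Confirm numerically:
  x=-3.604: |R|=0.23730 <1
  x=-2.019: |R|=0.12730 <1
  x=-1.880: |R|=0.10685 <1
  x=-4.998: |R|=1.46638 >1
  x=-4.863: |R|=1.31017 >1
  x=-4.605: |R|=1.03382 >1
Stable set (-4.5714, 0).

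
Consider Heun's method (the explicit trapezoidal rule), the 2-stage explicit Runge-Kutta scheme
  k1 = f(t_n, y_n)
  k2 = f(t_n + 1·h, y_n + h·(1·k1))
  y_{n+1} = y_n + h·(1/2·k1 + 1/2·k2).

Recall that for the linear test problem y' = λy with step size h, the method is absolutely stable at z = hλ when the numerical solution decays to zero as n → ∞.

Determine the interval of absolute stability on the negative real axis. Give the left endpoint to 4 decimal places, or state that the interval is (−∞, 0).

Test eqn y'=λy, z=hλ:
  order 2, 2-stage ⇒ R(z)=1+z+z^2/2
  (e.g. R(-0.84)=0.51280, |R|=0.51280)

Boundary: |R(x)|=1, x<0.
x=-0.84: |R|=0.5128
|R(-2.29)|=1.3321 |R(-1.16)|=0.5128 |R(-1.09)|=0.5040
Bisect:
  x_lo=-2.3214 |R|=1.3731  x_hi=-0.3274 |R|=0.7262
  mid=-1.32442 |R|=0.55262 →hi
  mid=-1.82292 |R|=0.83860 →hi
  mid=-2.07218 |R|=1.07478 →lo
  mid=-1.94755 |R|=0.94893 →hi
  mid=-2.00986 |R|=1.00991 →lo
  mid=-1.97871 |R|=0.97893 →hi
  mid=-1.99429 |R|=0.99430 →hi
  mid=-2.00208 |R|=1.00208 →lo
  mid=-1.99818 |R|=0.99818 →hi
  mid=-2.00013 |R|=1.00013 →lo
  ...
  [-2.00001,-1.99988] ⇒ x*=-2.0000
Interval (-2.0000, 0).

z∈(-2.0000,0).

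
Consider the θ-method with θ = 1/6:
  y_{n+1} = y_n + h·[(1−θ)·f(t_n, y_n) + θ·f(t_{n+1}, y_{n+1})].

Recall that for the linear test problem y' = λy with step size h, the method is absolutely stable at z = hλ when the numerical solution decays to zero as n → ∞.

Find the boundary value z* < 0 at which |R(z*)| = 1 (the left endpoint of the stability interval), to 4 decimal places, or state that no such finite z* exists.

z* = -3.0000.

Test eqn y'=λy, z=hλ:
  y_{n+1} = y_n + z·[5/6·y_n + 1/6·y_{n+1}] ⇒ (1 − 1/6z)y_{n+1} = (1 + 5/6z)y_n
  so R(z) = (1 + 5/6z)/(1 − 1/6z).

Boundary: |R(x)|=1, x<0.
x=-1.75: |R|=0.3548
R=−1: 1+5/6x = −1+1/6x ⇒ -2/3x=2 ⇒ x=2/(-2/3)=-3.0000
Confirm numerically:
  x=-2.566: |R|=0.79734 <1
  x=-2.393: |R|=0.71071 <1
  x=-1.605: |R|=0.26627 <1
  x=-3.383: |R|=1.16327 >1
  x=-3.369: |R|=1.15754 >1
  x=-3.195: |R|=1.08483 >1
So |R|<1 on (-3.0000, 0).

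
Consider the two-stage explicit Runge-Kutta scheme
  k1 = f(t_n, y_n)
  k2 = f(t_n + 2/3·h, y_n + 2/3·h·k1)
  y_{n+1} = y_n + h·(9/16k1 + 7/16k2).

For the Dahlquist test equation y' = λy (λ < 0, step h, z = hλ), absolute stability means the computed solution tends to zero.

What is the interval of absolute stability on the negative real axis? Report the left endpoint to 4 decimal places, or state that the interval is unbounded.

(-3.4286, 0).

On y'=λy, z=hλ:
  k1=λy_n ⇒ h·k1=z·y_n;  k2=λ(1+2/3z)y_n ⇒ h·k2=z(1+2/3z)y_n
  y_{n+1}/y_n = 1 + 9/16z + 7/16z(1+2/3z) = 1 + z + 7/24z²
  R(z) = 1 + z + 7/24z².

Boundary: |R(x)|=1, x<0.
x=-1.25: |R|=0.2057
R=1: x+7/24x²=0 ⇒ x=−24/7=-3.4286; min R=1−1/(4·7/24)=0.1429>−1
Confirm numerically:
  x=-3.058: |R|=0.66948 <1
  x=-2.698: |R|=0.42510 <1
  x=-2.566: |R|=0.35444 <1
  x=-2.276: |R|=0.23488 <1
  x=-3.570: |R|=1.14726 >1
  x=-3.489: |R|=1.06149 >1
Stable set (-3.4286, 0).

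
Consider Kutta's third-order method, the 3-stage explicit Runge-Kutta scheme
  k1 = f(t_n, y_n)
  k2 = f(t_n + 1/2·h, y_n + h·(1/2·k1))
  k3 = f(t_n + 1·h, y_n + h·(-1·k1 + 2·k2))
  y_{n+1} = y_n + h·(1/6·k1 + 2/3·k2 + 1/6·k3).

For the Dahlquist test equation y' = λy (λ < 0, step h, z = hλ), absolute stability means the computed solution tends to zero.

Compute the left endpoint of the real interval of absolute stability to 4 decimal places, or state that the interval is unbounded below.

Test eqn y'=λy, z=hλ:
  order 3, 3-stage ⇒ R(z)=1+z+z^2/2+z^3/6
  (e.g. R(-0.85)=0.40890, |R|=0.40890)

Need |R(x)|<1, x<0.
x=-0.85: |R|=0.4089
|R(-2.71)|=1.3550 |R(-2.28)|=0.6562 |R(-1.67)|=0.0518
Bisect:
  x_lo=-3.0894 |R|=2.2316  x_hi=-0.1346 |R|=0.8740
  mid=-1.61200 |R|=0.01087 →hi
  mid=-2.35070 |R|=0.75271 →hi
  mid=-2.72005 |R|=1.37483 →lo
  mid=-2.53537 |R|=1.03759 →lo
  mid=-2.44303 |R|=0.88900 →hi
  mid=-2.48920 |R|=0.96171 →hi
  mid=-2.51229 |R|=0.99925 →hi
  mid=-2.52383 |R|=1.01832 →lo
  mid=-2.51806 |R|=1.00876 →lo
  mid=-2.51517 |R|=1.00399 →lo
  ...
  [-2.51283,-2.51265] ⇒ x*=-2.5127
So |R|<1 on (-2.5127, 0).

z* = -2.5127.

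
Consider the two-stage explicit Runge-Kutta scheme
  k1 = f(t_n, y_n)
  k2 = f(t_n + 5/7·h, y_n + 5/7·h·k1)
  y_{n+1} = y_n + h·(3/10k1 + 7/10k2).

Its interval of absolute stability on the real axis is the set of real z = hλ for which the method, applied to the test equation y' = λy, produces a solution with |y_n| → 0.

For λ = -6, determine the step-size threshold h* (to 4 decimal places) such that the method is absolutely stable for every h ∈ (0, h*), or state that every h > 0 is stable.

(-2.0000,0); λ=-6 ⇒ h* = (2)/6 = 0.3333.

With y'=λy (z=hλ):
  k1=λy_n ⇒ h·k1=z·y_n;  k2=λ(1+5/7z)y_n ⇒ h·k2=z(1+5/7z)y_n
  y_{n+1}/y_n = 1 + 3/10z + 7/10z(1+5/7z) = 1 + z + 1/2z²
  R(z) = 1 + z + 1/2z².

Find x<0 with |R(x)|<1.
x=-1.69: |R|=0.7380
R=1: x+1/2x²=0 ⇒ x=−2=-2.0000; min R=1−1/(4·1/2)=0.5000>−1
Confirm numerically:
  x=-1.632: |R|=0.69971 <1
  x=-1.376: |R|=0.57069 <1
  x=-1.285: |R|=0.54061 <1
  x=-0.834: |R|=0.51378 <1
  x=-2.492: |R|=1.61303 >1
  x=-2.439: |R|=1.53536 >1
  x=-2.068: |R|=1.07031 >1
Stable set (-2.0000, 0).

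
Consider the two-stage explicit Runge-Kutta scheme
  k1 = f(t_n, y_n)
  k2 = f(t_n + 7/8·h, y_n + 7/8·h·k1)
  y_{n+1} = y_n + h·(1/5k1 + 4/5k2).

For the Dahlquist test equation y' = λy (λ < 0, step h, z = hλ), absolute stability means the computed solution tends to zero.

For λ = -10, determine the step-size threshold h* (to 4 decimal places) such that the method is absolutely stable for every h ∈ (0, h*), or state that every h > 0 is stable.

(-1.4286,0); λ=-10 ⇒ h* = (10/7)/10 = 0.1429.

Set f=λy, z=hλ:
  k1=λy_n ⇒ h·k1=z·y_n;  k2=λ(1+7/8z)y_n ⇒ h·k2=z(1+7/8z)y_n
  y_{n+1}/y_n = 1 + 1/5z + 4/5z(1+7/8z) = 1 + z + 7/10z²
  R(z) = 1 + z + 7/10z².

Boundary: |R(x)|=1, x<0.
x=-0.41: |R|=0.7077
R=1: x+7/10x²=0 ⇒ x=−10/7=-1.4286; min R=1−1/(4·7/10)=0.6429>−1
Confirm numerically:
  x=-0.810: |R|=0.64927 <1
  x=-0.757: |R|=0.64413 <1
  x=-0.713: |R|=0.64286 <1
  x=-2.005: |R|=1.80902 >1
  x=-1.550: |R|=1.13175 >1
So |R|<1 on (-1.4286, 0).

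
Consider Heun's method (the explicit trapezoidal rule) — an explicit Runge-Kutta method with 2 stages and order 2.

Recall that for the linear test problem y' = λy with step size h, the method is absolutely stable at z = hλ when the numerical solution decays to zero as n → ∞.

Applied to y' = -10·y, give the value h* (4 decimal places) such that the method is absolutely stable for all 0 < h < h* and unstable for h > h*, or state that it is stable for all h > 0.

(-2.0000,0); λ=-10 ⇒ h* = 0.2000.

Test eqn y'=λy, z=hλ:
  order 2, 2-stage ⇒ R(z)=1+z+z^2/2
  (e.g. R(-0.94)=0.50180, |R|=0.50180)

Boundary: |R(x)|=1, x<0.
x=-0.94: |R|=0.5018
|R(-2.19)|=1.2080 |R(-1.81)|=0.8281 |R(-1.33)|=0.5544
Bisect:
  x_lo=-2.6134 |R|=1.8015  x_hi=-0.0809 |R|=0.9224
  mid=-1.34716 |R|=0.56026 →hi
  mid=-1.98028 |R|=0.98048 →hi
  mid=-2.29684 |R|=1.34090 →lo
  mid=-2.13856 |R|=1.14816 →lo
  mid=-2.05942 |R|=1.06119 →lo
  mid=-2.01985 |R|=1.02005 →lo
  mid=-2.00007 |R|=1.00007 →lo
  mid=-1.99017 |R|=0.99022 →hi
  mid=-1.99512 |R|=0.99513 →hi
  ...
  [-2.00007,-1.99991] ⇒ x*=-2.0000
Interval (-2.0000, 0).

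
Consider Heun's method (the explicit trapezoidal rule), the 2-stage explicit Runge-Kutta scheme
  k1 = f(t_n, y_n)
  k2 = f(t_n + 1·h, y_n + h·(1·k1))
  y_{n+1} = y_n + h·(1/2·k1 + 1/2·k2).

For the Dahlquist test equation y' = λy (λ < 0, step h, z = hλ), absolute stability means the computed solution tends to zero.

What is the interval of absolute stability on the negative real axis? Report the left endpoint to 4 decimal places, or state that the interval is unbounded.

On y'=λy, z=hλ:
  order 2, 2-stage ⇒ R(z)=1+z+z^2/2
  (e.g. R(-1.72)=0.75920, |R|=0.75920)

Boundary: |R(x)|=1, x<0.
x=-1.72: |R|=0.7592
|R(-2.2)|=1.2200 |R(-1.9)|=0.9050 |R(-0.5)|=0.6250
Bisect:
  x_lo=-2.7196 |R|=1.9785  x_hi=-0.3706 |R|=0.6981
  mid=-1.54507 |R|=0.64855 →hi
  mid=-2.13233 |R|=1.14108 →lo
  mid=-1.83870 |R|=0.85171 →hi
  mid=-1.98551 |R|=0.98562 →hi
  mid=-2.05892 |R|=1.06066 →lo
  mid=-2.02222 |R|=1.02246 →lo
  mid=-2.00387 |R|=1.00387 →lo
  mid=-1.99469 |R|=0.99470 →hi
  mid=-1.99928 |R|=0.99928 →hi
  mid=-2.00157 |R|=1.00157 →lo
  ...
  [-2.00014,-2.00000] ⇒ x*=-2.0000
Interval (-2.0000, 0).

z∈(-2.0000,0).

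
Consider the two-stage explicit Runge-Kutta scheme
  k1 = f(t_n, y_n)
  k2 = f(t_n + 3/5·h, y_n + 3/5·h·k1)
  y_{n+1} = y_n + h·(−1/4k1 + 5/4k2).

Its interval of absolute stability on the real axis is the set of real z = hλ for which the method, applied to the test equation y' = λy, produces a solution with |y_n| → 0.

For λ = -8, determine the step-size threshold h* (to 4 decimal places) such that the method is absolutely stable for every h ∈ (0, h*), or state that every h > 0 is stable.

On y'=λy, z=hλ:
  k1=λy_n ⇒ h·k1=z·y_n;  k2=λ(1+3/5z)y_n ⇒ h·k2=z(1+3/5z)y_n
  y_{n+1}/y_n = 1 − 1/4z + 5/4z(1+3/5z) = 1 + z + 3/4z²
  R(z) = 1 + z + 3/4z².

Need |R(x)|<1, x<0.
x=-1.12: |R|=0.8208
R=1: x+3/4x²=0 ⇒ x=−4/3=-1.3333; min R=1−1/(4·3/4)=0.6667>−1
Confirm numerically:
  x=-0.997: |R|=0.74851 <1
  x=-0.989: |R|=0.74459 <1
  x=-0.782: |R|=0.67664 <1
  x=-0.586: |R|=0.67155 <1
  x=-1.884: |R|=1.77809 >1
  x=-1.754: |R|=1.55339 >1
  x=-1.400: |R|=1.07000 >1
Stable set (-1.3333, 0).

(-1.3333,0); λ=-8 ⇒ h* = (4/3)/8 = 0.1667.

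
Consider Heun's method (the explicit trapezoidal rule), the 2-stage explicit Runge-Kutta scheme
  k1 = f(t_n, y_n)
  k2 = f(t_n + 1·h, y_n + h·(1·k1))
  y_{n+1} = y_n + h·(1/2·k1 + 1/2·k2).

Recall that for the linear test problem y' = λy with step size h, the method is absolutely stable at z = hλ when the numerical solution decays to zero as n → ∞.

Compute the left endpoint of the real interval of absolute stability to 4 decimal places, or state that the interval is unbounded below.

z* = -2.0000.

Set f=λy, z=hλ:
  order 2, 2-stage ⇒ R(z)=1+z+z^2/2
  (e.g. R(-1.54)=0.64580, |R|=0.64580)

Boundary: |R(x)|=1, x<0.
x=-1.54: |R|=0.6458
|R(-1.82)|=0.8362 |R(-0.94)|=0.5018 |R(-0.57)|=0.5924
Bisect:
  x_lo=-2.5524 |R|=1.7050  x_hi=-0.2915 |R|=0.7510
  mid=-1.42199 |R|=0.58904 →hi
  mid=-1.98721 |R|=0.98729 →hi
  mid=-2.26982 |R|=1.30622 →lo
  mid=-2.12852 |R|=1.13678 →lo
  mid=-2.05786 |R|=1.05954 →lo
  mid=-2.02254 |R|=1.02279 →lo
  mid=-2.00488 |R|=1.00489 →lo
  mid=-1.99604 |R|=0.99605 →hi
  mid=-2.00046 |R|=1.00046 →lo
  ...
  [-2.00005,-1.99991] ⇒ x*=-2.0000
Stable set (-2.0000, 0).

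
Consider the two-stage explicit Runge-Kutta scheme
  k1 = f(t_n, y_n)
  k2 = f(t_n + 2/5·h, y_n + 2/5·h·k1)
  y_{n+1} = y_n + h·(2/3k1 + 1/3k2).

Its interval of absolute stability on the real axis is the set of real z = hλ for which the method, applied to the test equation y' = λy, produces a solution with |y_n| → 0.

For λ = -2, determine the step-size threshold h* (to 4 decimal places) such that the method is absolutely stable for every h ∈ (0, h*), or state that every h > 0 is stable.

(-7.5000,0); λ=-2 ⇒ h* = (15/2)/2 = 3.7500.

On y'=λy, z=hλ:
  k1=λy_n ⇒ h·k1=z·y_n;  k2=λ(1+2/5z)y_n ⇒ h·k2=z(1+2/5z)y_n
  y_{n+1}/y_n = 1 + 2/3z + 1/3z(1+2/5z) = 1 + z + 2/15z²
  Hence R(z) = 1 + z + 2/15z².

Boundary: |R(x)|=1, x<0.
x=-0.73: |R|=0.3411
R=1: x+2/15x²=0 ⇒ x=−15/2=-7.5000; min R=1−1/(4·2/15)=-0.8750>−1
Confirm numerically:
  x=-5.380: |R|=0.52075 <1
  x=-4.189: |R|=0.84930 <1
  x=-4.019: |R|=0.86535 <1
  x=-3.877: |R|=0.87285 <1
  x=-8.081: |R|=1.62601 >1
  x=-7.774: |R|=1.28401 >1
  x=-7.607: |R|=1.10853 >1
Stable set (-7.5000, 0).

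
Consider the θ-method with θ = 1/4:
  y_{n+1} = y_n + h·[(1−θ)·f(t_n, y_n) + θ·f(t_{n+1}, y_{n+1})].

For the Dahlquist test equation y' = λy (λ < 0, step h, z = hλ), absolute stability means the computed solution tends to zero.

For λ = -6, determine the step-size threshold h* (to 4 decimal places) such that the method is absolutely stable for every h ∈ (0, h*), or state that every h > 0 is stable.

With y'=λy (z=hλ):
  y_{n+1} = y_n + z·[3/4·y_n + 1/4·y_{n+1}] ⇒ (1 − 1/4z)y_{n+1} = (1 + 3/4z)y_n
  so R(z) = (1 + 3/4z)/(1 − 1/4z).

Solve |R(x)|<1 on ℝ⁻.
x=-0.5: |R|=0.5556
R=−1: 1+3/4x = −1+1/4x ⇒ -1/2x=2 ⇒ x=2/(-1/2)=-4.0000
Confirm numerically:
  x=-3.128: |R|=0.75533 <1
  x=-3.027: |R|=0.72307 <1
  x=-2.841: |R|=0.66116 <1
  x=-4.388: |R|=1.09251 >1
  x=-4.290: |R|=1.06996 >1
  x=-4.092: |R|=1.02274 >1
So |R|<1 on (-4.0000, 0).

(-4.0000,0); λ=-6 ⇒ h* = (4)/6 = 0.6667.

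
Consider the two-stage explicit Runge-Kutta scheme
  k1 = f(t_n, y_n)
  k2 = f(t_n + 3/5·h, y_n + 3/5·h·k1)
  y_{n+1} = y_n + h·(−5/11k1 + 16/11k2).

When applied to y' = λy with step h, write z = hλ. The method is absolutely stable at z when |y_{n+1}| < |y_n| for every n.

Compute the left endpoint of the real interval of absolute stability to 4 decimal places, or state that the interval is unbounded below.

With y'=λy (z=hλ):
  k1=λy_n ⇒ h·k1=z·y_n;  k2=λ(1+3/5z)y_n ⇒ h·k2=z(1+3/5z)y_n
  y_{n+1}/y_n = 1 − 5/11z + 16/11z(1+3/5z) = 1 + z + 48/55z²
  R(z) = 1 + z + 48/55z².

Need |R(x)|<1, x<0.
x=-0.61: |R|=0.7147
R=1: x+48/55x²=0 ⇒ x=−55/48=-1.1458; min R=1−1/(4·48/55)=0.7135>−1
Confirm numerically:
  x=-1.044: |R|=0.90722 <1
  x=-0.613: |R|=0.71494 <1
  x=-0.483: |R|=0.72060 <1
  x=-1.376: |R|=1.27640 >1
  x=-1.260: |R|=1.12554 >1
So |R|<1 on (-1.1458, 0).

left endpoint -1.1458.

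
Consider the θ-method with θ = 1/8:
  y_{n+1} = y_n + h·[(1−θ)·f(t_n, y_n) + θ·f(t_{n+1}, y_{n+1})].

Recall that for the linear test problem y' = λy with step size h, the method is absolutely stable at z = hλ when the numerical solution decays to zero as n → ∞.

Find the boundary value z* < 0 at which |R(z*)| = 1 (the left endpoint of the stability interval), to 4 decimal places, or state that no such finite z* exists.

With y'=λy (z=hλ):
  y_{n+1} = y_n + z·[7/8·y_n + 1/8·y_{n+1}] ⇒ (1 − 1/8z)y_{n+1} = (1 + 7/8z)y_n
  R(z) = (1 + 7/8z)/(1 − 1/8z).

Find x<0 with |R(x)|<1.
x=-1.69: |R|=0.3953
R=−1: 1+7/8x = −1+1/8x ⇒ -3/4x=2 ⇒ x=2/(-3/4)=-2.6667
Confirm numerically:
  x=-2.430: |R|=0.86385 <1
  x=-1.889: |R|=0.52816 <1
  x=-1.840: |R|=0.49593 <1
  x=-1.812: |R|=0.47737 <1
  x=-3.236: |R|=1.30402 >1
  x=-2.893: |R|=1.12467 >1
  x=-2.777: |R|=1.06143 >1
So |R|<1 on (-2.6667, 0).

z* = -2.6667.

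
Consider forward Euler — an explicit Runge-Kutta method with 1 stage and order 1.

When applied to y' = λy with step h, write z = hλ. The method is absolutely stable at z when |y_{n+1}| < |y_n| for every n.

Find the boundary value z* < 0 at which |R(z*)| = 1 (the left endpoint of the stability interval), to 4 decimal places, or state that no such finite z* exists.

left endpoint -2.0000.

Set f=λy, z=hλ:
  order 1, 1-stage ⇒ R(z)=1+z
  (e.g. R(-1.39)=-0.39000, |R|=0.39000)

Solve |R(x)|<1 on ℝ⁻.
x=-1.39: |R|=0.3900
|R(-2.38)|=1.3800 |R(-1.93)|=0.9300 |R(-1.2)|=0.2000
Bisect:
  x_lo=-2.8895 |R|=1.8895  x_hi=-0.3161 |R|=0.6839
  mid=-1.60284 |R|=0.60284 →hi
  mid=-2.24618 |R|=1.24618 →lo
  mid=-1.92451 |R|=0.92451 →hi
  mid=-2.08535 |R|=1.08535 →lo
  mid=-2.00493 |R|=1.00493 →lo
  mid=-1.96472 |R|=0.96472 →hi
  mid=-1.98482 |R|=0.98482 →hi
  mid=-1.99488 |R|=0.99488 →hi
  ...
  [-2.00006,-1.99990] ⇒ x*=-2.0000
Stable set (-2.0000, 0).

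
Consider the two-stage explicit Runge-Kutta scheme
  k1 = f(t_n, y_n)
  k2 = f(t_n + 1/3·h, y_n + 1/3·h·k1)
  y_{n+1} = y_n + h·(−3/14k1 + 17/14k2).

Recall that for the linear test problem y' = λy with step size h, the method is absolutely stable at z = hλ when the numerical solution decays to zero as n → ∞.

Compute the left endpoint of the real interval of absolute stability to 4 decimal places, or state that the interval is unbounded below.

Set f=λy, z=hλ:
  k1=λy_n ⇒ h·k1=z·y_n;  k2=λ(1+1/3z)y_n ⇒ h·k2=z(1+1/3z)y_n
  y_{n+1}/y_n = 1 − 3/14z + 17/14z(1+1/3z) = 1 + z + 17/42z²
  R(z) = 1 + z + 17/42z².

Need |R(x)|<1, x<0.
x=-1.57: |R|=0.4277
R=1: x+17/42x²=0 ⇒ x=−42/17=-2.4706; min R=1−1/(4·17/42)=0.3824>−1
Confirm numerically:
  x=-2.227: |R|=0.78043 <1
  x=-2.144: |R|=0.71658 <1
  x=-2.057: |R|=0.65565 <1
  x=-1.723: |R|=0.47863 <1
  x=-3.058: |R|=1.72708 >1
  x=-2.640: |R|=1.18103 >1
  x=-2.532: |R|=1.06294 >1
So |R|<1 on (-2.4706, 0).

z* = -2.4706.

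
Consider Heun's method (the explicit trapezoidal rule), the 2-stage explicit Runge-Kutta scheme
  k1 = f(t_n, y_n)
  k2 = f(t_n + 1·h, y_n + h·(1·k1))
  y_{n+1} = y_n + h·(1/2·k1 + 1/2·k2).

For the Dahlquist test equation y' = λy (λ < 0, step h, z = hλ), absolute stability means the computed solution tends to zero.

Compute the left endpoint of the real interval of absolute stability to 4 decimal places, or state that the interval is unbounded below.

On y'=λy, z=hλ:
  order 2, 2-stage ⇒ R(z)=1+z+z^2/2
  (e.g. R(-0.91)=0.50405, |R|=0.50405)

Find x<0 with |R(x)|<1.
x=-0.91: |R|=0.5041
|R(-1.79)|=0.8121 |R(-1.71)|=0.7520 |R(-0.62)|=0.5722
Bisect:
  x_lo=-2.7249 |R|=1.9877  x_hi=-0.3270 |R|=0.7265
  mid=-1.52597 |R|=0.63832 →hi
  mid=-2.12545 |R|=1.13332 →lo
  mid=-1.82571 |R|=0.84090 →hi
  mid=-1.97558 |R|=0.97588 →hi
  mid=-2.05052 |R|=1.05179 →lo
  mid=-2.01305 |R|=1.01314 →lo
  mid=-1.99432 |R|=0.99433 →hi
  mid=-2.00368 |R|=1.00369 →lo
  ...
  [-2.00002,-1.99988] ⇒ x*=-2.0000
Stable set (-2.0000, 0).

z* = -2.0000.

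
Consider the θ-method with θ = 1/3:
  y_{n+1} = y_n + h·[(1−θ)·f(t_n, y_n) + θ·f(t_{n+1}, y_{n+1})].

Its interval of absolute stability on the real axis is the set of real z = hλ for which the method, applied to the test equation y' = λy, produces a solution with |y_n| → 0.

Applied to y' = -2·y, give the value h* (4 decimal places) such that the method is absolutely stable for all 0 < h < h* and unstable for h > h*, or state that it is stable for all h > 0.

(-6.0000,0); λ=-2 ⇒ h* = (6)/2 = 3.0000.

On y'=λy, z=hλ:
  y_{n+1} = y_n + z·[2/3·y_n + 1/3·y_{n+1}] ⇒ (1 − 1/3z)y_{n+1} = (1 + 2/3z)y_n
  so R(z) = (1 + 2/3z)/(1 − 1/3z).

Find x<0 with |R(x)|<1.
x=-0.81: |R|=0.3622
R=−1: 1+2/3x = −1+1/3x ⇒ -1/3x=2 ⇒ x=2/(-1/3)=-6.0000
Confirm numerically:
  x=-5.388: |R|=0.92704 <1
  x=-5.212: |R|=0.90404 <1
  x=-3.222: |R|=0.55352 <1
  x=-6.570: |R|=1.05956 >1
  x=-6.096: |R|=1.01055 >1
So |R|<1 on (-6.0000, 0).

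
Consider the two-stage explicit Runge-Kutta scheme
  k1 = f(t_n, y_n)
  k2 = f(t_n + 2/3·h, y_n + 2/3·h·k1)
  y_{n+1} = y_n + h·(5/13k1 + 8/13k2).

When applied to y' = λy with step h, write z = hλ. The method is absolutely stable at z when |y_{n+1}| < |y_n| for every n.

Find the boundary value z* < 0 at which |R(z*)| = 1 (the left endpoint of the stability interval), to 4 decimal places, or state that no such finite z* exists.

left endpoint -2.4375.

Test eqn y'=λy, z=hλ:
  k1=λy_n ⇒ h·k1=z·y_n;  k2=λ(1+2/3z)y_n ⇒ h·k2=z(1+2/3z)y_n
  y_{n+1}/y_n = 1 + 5/13z + 8/13z(1+2/3z) = 1 + z + 16/39z²
  Hence R(z) = 1 + z + 16/39z².

Need |R(x)|<1, x<0.
x=-0.52: |R|=0.5909
R=1: x+16/39x²=0 ⇒ x=−39/16=-2.4375; min R=1−1/(4·16/39)=0.3906>−1
Confirm numerically:
  x=-1.767: |R|=0.51394 <1
  x=-1.447: |R|=0.41200 <1
  x=-1.415: |R|=0.40643 <1
  x=-1.388: |R|=0.40238 <1
  x=-2.998: |R|=1.68939 >1
  x=-2.934: |R|=1.59763 >1
  x=-2.622: |R|=1.19847 >1
Interval (-2.4375, 0).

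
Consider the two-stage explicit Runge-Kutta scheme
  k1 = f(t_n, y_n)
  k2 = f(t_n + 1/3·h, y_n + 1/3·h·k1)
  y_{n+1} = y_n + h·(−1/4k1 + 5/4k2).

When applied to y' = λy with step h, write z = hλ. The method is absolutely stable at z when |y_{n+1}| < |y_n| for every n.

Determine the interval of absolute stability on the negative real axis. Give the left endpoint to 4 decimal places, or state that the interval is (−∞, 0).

z∈(-2.4000,0).

Test eqn y'=λy, z=hλ:
  k1=λy_n ⇒ h·k1=z·y_n;  k2=λ(1+1/3z)y_n ⇒ h·k2=z(1+1/3z)y_n
  y_{n+1}/y_n = 1 − 1/4z + 5/4z(1+1/3z) = 1 + z + 5/12z²
  R(z) = 1 + z + 5/12z².

Find x<0 with |R(x)|<1.
x=-0.43: |R|=0.6470
R=1: x+5/12x²=0 ⇒ x=−12/5=-2.4000; min R=1−1/(4·5/12)=0.4000>−1
Confirm numerically:
  x=-2.370: |R|=0.97038 <1
  x=-2.013: |R|=0.67540 <1
  x=-1.526: |R|=0.44428 <1
  x=-1.436: |R|=0.42321 <1
  x=-2.656: |R|=1.28331 >1
  x=-2.543: |R|=1.15152 >1
  x=-2.423: |R|=1.02322 >1
Interval (-2.4000, 0).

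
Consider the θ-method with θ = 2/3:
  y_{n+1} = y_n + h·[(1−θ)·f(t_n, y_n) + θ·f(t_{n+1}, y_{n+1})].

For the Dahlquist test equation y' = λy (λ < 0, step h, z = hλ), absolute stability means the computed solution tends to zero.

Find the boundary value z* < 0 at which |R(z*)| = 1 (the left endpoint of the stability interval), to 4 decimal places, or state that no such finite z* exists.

unbounded; (−∞, 0).

With y'=λy (z=hλ):
  y_{n+1} = y_n + z·[1/3·y_n + 2/3·y_{n+1}] ⇒ (1 − 2/3z)y_{n+1} = (1 + 1/3z)y_n
  Hence R(z) = (1 + 1/3z)/(1 − 2/3z).

Need |R(x)|<1, x<0.
x=-1.4: |R|=0.2759
x=-2: |R|=0.1429
x=-10: |R|=0.3043
x=-100: |R|=0.4778
θ=2/3≥1/2 ⇒ |1+1/3x|<|1−2/3x| ∀x<0 ⇒ stable on all of ℝ⁻.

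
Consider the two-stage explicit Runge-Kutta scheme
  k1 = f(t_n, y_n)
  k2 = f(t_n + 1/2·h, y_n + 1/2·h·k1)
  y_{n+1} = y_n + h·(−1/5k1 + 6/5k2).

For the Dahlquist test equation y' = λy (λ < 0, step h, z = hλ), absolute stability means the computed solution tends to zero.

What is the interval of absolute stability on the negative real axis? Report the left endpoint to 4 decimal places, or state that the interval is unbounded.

(-1.6667, 0).

Test eqn y'=λy, z=hλ:
  k1=λy_n ⇒ h·k1=z·y_n;  k2=λ(1+1/2z)y_n ⇒ h·k2=z(1+1/2z)y_n
  y_{n+1}/y_n = 1 − 1/5z + 6/5z(1+1/2z) = 1 + z + 3/5z²
  Hence R(z) = 1 + z + 3/5z².

Find x<0 with |R(x)|<1.
x=-1.11: |R|=0.6293
R=1: x+3/5x²=0 ⇒ x=−5/3=-1.6667; min R=1−1/(4·3/5)=0.5833>−1
Confirm numerically:
  x=-1.323: |R|=0.72720 <1
  x=-1.207: |R|=0.66711 <1
  x=-0.984: |R|=0.59695 <1
  x=-2.244: |R|=1.77732 >1
  x=-1.860: |R|=1.21576 >1
  x=-1.779: |R|=1.11990 >1
Stable set (-1.6667, 0).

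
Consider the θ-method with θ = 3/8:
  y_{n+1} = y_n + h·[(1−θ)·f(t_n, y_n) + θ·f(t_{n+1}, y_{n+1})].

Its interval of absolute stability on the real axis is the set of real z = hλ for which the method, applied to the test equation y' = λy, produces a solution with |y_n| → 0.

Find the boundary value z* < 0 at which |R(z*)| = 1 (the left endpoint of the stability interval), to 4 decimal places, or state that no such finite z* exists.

z* = -8.0000.

On y'=λy, z=hλ:
  y_{n+1} = y_n + z·[5/8·y_n + 3/8·y_{n+1}] ⇒ (1 − 3/8z)y_{n+1} = (1 + 5/8z)y_n
  so R(z) = (1 + 5/8z)/(1 − 3/8z).

Solve |R(x)|<1 on ℝ⁻.
x=-1.67: |R|=0.0269
R=−1: 1+5/8x = −1+3/8x ⇒ -1/4x=2 ⇒ x=2/(-1/4)=-8.0000
Confirm numerically:
  x=-6.673: |R|=0.90528 <1
  x=-6.607: |R|=0.89986 <1
  x=-6.309: |R|=0.87440 <1
  x=-8.401: |R|=1.02415 >1
  x=-8.320: |R|=1.01942 >1
So |R|<1 on (-8.0000, 0).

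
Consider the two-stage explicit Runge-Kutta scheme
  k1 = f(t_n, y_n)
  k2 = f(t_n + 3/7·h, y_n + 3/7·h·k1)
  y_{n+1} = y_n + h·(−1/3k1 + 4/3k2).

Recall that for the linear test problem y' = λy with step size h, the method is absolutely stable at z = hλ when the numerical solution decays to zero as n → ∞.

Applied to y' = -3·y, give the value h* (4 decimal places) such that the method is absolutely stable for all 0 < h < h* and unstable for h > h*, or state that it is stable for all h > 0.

(-1.7500,0); λ=-3 ⇒ h* = (7/4)/3 = 0.5833.

Set f=λy, z=hλ:
  k1=λy_n ⇒ h·k1=z·y_n;  k2=λ(1+3/7z)y_n ⇒ h·k2=z(1+3/7z)y_n
  y_{n+1}/y_n = 1 − 1/3z + 4/3z(1+3/7z) = 1 + z + 4/7z²
  Hence R(z) = 1 + z + 4/7z².

Solve |R(x)|<1 on ℝ⁻.
x=-0.72: |R|=0.5762
R=1: x+4/7x²=0 ⇒ x=−7/4=-1.7500; min R=1−1/(4·4/7)=0.5625>−1
Confirm numerically:
  x=-1.354: |R|=0.69361 <1
  x=-1.204: |R|=0.62435 <1
  x=-1.038: |R|=0.57768 <1
  x=-0.824: |R|=0.56399 <1
  x=-2.303: |R|=1.72775 >1
  x=-2.237: |R|=1.62253 >1
  x=-2.223: |R|=1.60085 >1
Stable set (-1.7500, 0).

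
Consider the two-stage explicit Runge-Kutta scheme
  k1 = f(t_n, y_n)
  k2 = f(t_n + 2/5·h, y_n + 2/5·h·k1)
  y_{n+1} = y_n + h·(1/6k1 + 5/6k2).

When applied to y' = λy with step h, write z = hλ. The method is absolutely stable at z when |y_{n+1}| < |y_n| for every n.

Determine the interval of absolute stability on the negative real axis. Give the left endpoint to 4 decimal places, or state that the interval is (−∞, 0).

z∈(-3.0000,0).

Test eqn y'=λy, z=hλ:
  k1=λy_n ⇒ h·k1=z·y_n;  k2=λ(1+2/5z)y_n ⇒ h·k2=z(1+2/5z)y_n
  y_{n+1}/y_n = 1 + 1/6z + 5/6z(1+2/5z) = 1 + z + 1/3z²
  so R(z) = 1 + z + 1/3z².

Find x<0 with |R(x)|<1.
x=-1.09: |R|=0.3060
R=1: x+1/3x²=0 ⇒ x=−3=-3.0000; min R=1−1/(4·1/3)=0.2500>−1
Confirm numerically:
  x=-2.814: |R|=0.82553 <1
  x=-1.969: |R|=0.32332 <1
  x=-1.271: |R|=0.26748 <1
  x=-3.577: |R|=1.68798 >1
  x=-3.144: |R|=1.15091 >1
Interval (-3.0000, 0).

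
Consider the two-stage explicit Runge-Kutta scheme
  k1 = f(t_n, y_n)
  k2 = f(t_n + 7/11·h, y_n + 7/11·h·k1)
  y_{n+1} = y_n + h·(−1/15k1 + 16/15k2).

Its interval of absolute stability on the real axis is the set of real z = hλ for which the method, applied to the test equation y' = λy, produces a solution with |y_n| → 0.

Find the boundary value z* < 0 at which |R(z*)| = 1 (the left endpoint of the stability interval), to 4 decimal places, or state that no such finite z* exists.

Test eqn y'=λy, z=hλ:
  k1=λy_n ⇒ h·k1=z·y_n;  k2=λ(1+7/11z)y_n ⇒ h·k2=z(1+7/11z)y_n
  y_{n+1}/y_n = 1 − 1/15z + 16/15z(1+7/11z) = 1 + z + 112/165z²
  ⇒ R(z) = 1 + z + 112/165z².

Boundary: |R(x)|=1, x<0.
x=-1.68: |R|=1.2358
R=1: x+112/165x²=0 ⇒ x=−165/112=-1.4732; min R=1−1/(4·112/165)=0.6317>−1
Confirm numerically:
  x=-1.288: |R|=0.83807 <1
  x=-1.143: |R|=0.74380 <1
  x=-0.946: |R|=0.66146 <1
  x=-0.618: |R|=0.64125 <1
  x=-1.936: |R|=1.60816 >1
  x=-1.585: |R|=1.12027 >1
Interval (-1.4732, 0).

left endpoint -1.4732.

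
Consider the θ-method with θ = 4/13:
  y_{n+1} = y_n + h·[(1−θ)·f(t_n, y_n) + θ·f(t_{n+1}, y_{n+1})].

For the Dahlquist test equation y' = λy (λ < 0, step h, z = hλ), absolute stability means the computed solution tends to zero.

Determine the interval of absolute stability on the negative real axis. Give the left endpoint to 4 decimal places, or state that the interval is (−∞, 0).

Set f=λy, z=hλ:
  y_{n+1} = y_n + z·[9/13·y_n + 4/13·y_{n+1}] ⇒ (1 − 4/13z)y_{n+1} = (1 + 9/13z)y_n
  Hence R(z) = (1 + 9/13z)/(1 − 4/13z).

Boundary: |R(x)|=1, x<0.
x=-1.07: |R|=0.1950
R=−1: 1+9/13x = −1+4/13x ⇒ -5/13x=2 ⇒ x=2/(-5/13)=-5.2000
Confirm numerically:
  x=-4.532: |R|=0.89270 <1
  x=-3.489: |R|=0.68263 <1
  x=-2.611: |R|=0.44783 <1
  x=-5.347: |R|=1.02137 >1
  x=-5.263: |R|=1.00925 >1
Interval (-5.2000, 0).

(-5.2000, 0).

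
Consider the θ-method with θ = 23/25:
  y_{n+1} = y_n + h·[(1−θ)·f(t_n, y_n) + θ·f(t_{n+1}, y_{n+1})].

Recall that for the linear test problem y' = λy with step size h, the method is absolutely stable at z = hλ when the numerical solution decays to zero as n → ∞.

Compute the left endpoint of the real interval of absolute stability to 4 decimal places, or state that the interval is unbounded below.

(−∞, 0) — no finite endpoint.

With y'=λy (z=hλ):
  y_{n+1} = y_n + z·[2/25·y_n + 23/25·y_{n+1}] ⇒ (1 − 23/25z)y_{n+1} = (1 + 2/25z)y_n
  R(z) = (1 + 2/25z)/(1 − 23/25z).

Need |R(x)|<1, x<0.
x=-0.91: |R|=0.5047
x=-2: |R|=0.2958
x=-10: |R|=0.0196
x=-100: |R|=0.0753
θ=23/25≥1/2 ⇒ |1+2/25x|<|1−23/25x| ∀x<0 ⇒ unbounded interval.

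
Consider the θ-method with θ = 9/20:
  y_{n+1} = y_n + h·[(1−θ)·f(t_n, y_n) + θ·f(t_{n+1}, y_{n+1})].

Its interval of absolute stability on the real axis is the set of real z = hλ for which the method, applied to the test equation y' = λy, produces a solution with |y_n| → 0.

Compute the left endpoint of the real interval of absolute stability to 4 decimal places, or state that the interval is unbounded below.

left endpoint -20.0000.

On y'=λy, z=hλ:
  y_{n+1} = y_n + z·[11/20·y_n + 9/20·y_{n+1}] ⇒ (1 − 9/20z)y_{n+1} = (1 + 11/20z)y_n
  ⇒ R(z) = (1 + 11/20z)/(1 − 9/20z).

Solve |R(x)|<1 on ℝ⁻.
x=-0.56: |R|=0.5527
R=−1: 1+11/20x = −1+9/20x ⇒ -1/10x=2 ⇒ x=2/(-1/10)=-20.0000
Confirm numerically:
  x=-18.339: |R|=0.98205 <1
  x=-15.184: |R|=0.93851 <1
  x=-9.655: |R|=0.80645 <1
  x=-20.553: |R|=1.00540 >1
  x=-20.475: |R|=1.00465 >1
  x=-20.365: |R|=1.00359 >1
Interval (-20.0000, 0).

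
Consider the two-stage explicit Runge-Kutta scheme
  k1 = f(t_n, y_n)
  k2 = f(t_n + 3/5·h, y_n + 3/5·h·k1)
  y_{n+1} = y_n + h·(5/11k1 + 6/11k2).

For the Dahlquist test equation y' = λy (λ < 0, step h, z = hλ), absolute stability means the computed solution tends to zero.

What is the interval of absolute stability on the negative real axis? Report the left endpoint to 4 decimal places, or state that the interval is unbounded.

On y'=λy, z=hλ:
  k1=λy_n ⇒ h·k1=z·y_n;  k2=λ(1+3/5z)y_n ⇒ h·k2=z(1+3/5z)y_n
  y_{n+1}/y_n = 1 + 5/11z + 6/11z(1+3/5z) = 1 + z + 18/55z²
  R(z) = 1 + z + 18/55z².

Find x<0 with |R(x)|<1.
x=-1.67: |R|=0.2427
R=1: x+18/55x²=0 ⇒ x=−55/18=-3.0556; min R=1−1/(4·18/55)=0.2361>−1
Confirm numerically:
  x=-2.392: |R|=0.48054 <1
  x=-2.380: |R|=0.47380 <1
  x=-1.990: |R|=0.30603 <1
  x=-1.503: |R|=0.23631 <1
  x=-3.582: |R|=1.61715 >1
  x=-3.109: |R|=1.05438 >1
  x=-3.085: |R|=1.02973 >1
Stable set (-3.0556, 0).

z∈(-3.0556,0).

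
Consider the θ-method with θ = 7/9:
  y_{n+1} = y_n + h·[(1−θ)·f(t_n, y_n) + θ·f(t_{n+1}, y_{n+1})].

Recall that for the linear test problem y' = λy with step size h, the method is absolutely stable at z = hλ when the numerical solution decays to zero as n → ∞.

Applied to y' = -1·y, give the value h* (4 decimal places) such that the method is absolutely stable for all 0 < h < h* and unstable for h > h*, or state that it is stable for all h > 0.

On y'=λy, z=hλ:
  y_{n+1} = y_n + z·[2/9·y_n + 7/9·y_{n+1}] ⇒ (1 − 7/9z)y_{n+1} = (1 + 2/9z)y_n
  Hence R(z) = (1 + 2/9z)/(1 − 7/9z).

Find x<0 with |R(x)|<1.
x=-1.4: |R|=0.3298
x=-2: |R|=0.2174
x=-10: |R|=0.1392
x=-100: |R|=0.2694
θ=7/9≥1/2 ⇒ |1+2/9x|<|1−7/9x| ∀x<0 ⇒ interval (−∞,0).

interval (−∞, 0). Any h>0 works for λ=-1.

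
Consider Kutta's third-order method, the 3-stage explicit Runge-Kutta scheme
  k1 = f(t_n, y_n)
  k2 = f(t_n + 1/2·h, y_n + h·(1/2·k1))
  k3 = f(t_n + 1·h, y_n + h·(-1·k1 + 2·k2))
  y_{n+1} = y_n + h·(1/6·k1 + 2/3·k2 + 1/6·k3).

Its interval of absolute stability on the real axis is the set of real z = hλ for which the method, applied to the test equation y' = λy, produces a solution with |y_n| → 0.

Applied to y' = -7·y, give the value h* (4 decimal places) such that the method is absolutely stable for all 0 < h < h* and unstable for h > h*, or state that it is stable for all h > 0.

(-2.5127,0); λ=-7 ⇒ h* = 0.3590.

With y'=λy (z=hλ):
  order 3, 3-stage ⇒ R(z)=1+z+z^2/2+z^3/6
  (e.g. R(-0.86)=0.40379, |R|=0.40379)

Solve |R(x)|<1 on ℝ⁻.
x=-0.86: |R|=0.4038
|R(-2.63)|=1.2035 |R(-0.72)|=0.4770 |R(-0.65)|=0.5155
Bisect:
  x_lo=-3.2260 |R|=2.6179  x_hi=-0.3457 |R|=0.7072
  mid=-1.78582 |R|=0.14045 →hi
  mid=-2.50589 |R|=0.98877 →hi
  mid=-2.86593 |R|=1.68240 →lo
  mid=-2.68591 |R|=1.30827 →lo
  mid=-2.59590 |R|=1.14205 →lo
  mid=-2.55090 |R|=1.06384 →lo
  mid=-2.52839 |R|=1.02592 →lo
  mid=-2.51714 |R|=1.00725 →lo
  ...
  [-2.51275,-2.51257] ⇒ x*=-2.5127
Stable set (-2.5127, 0).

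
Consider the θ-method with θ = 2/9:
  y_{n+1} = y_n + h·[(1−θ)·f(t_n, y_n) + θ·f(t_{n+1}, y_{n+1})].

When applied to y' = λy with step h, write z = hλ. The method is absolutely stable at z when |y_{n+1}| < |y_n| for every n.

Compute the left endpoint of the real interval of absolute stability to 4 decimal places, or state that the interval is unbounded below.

On y'=λy, z=hλ:
  y_{n+1} = y_n + z·[7/9·y_n + 2/9·y_{n+1}] ⇒ (1 − 2/9z)y_{n+1} = (1 + 7/9z)y_n
  R(z) = (1 + 7/9z)/(1 − 2/9z).

Need |R(x)|<1, x<0.
x=-1.6: |R|=0.1803
R=−1: 1+7/9x = −1+2/9x ⇒ -5/9x=2 ⇒ x=2/(-5/9)=-3.6000
Confirm numerically:
  x=-3.205: |R|=0.87184 <1
  x=-2.868: |R|=0.75163 <1
  x=-2.047: |R|=0.40698 <1
  x=-4.023: |R|=1.12408 >1
  x=-4.007: |R|=1.11961 >1
  x=-3.795: |R|=1.05877 >1
So |R|<1 on (-3.6000, 0).

z* = -3.6000.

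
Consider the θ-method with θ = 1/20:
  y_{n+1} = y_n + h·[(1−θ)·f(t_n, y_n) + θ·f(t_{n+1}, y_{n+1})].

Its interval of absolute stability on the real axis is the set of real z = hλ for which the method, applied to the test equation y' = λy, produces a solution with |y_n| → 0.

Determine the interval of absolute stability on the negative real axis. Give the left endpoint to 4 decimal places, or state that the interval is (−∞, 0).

On y'=λy, z=hλ:
  y_{n+1} = y_n + z·[19/20·y_n + 1/20·y_{n+1}] ⇒ (1 − 1/20z)y_{n+1} = (1 + 19/20z)y_n
  R(z) = (1 + 19/20z)/(1 − 1/20z).

Need |R(x)|<1, x<0.
x=-0.32: |R|=0.6850
R=−1: 1+19/20x = −1+1/20x ⇒ -9/10x=2 ⇒ x=2/(-9/10)=-2.2222
Confirm numerically:
  x=-2.008: |R|=0.82479 <1
  x=-1.621: |R|=0.49947 <1
  x=-1.469: |R|=0.36848 <1
  x=-1.152: |R|=0.08926 <1
  x=-2.602: |R|=1.30245 >1
  x=-2.552: |R|=1.26321 >1
  x=-2.330: |R|=1.08688 >1
So |R|<1 on (-2.2222, 0).

(-2.2222, 0).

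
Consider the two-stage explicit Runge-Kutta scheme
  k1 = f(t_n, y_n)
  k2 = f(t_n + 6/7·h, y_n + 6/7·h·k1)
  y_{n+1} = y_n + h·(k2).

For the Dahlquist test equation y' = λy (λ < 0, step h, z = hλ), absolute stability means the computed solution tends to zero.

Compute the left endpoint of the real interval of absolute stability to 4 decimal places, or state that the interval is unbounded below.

Set f=λy, z=hλ:
  k1=λy_n ⇒ h·k1=z·y_n;  k2=λ(1+6/7z)y_n ⇒ h·k2=z(1+6/7z)y_n
  y_{n+1}/y_n = 1 + z(1+6/7z) = 1 + z + 6/7z²
  so R(z) = 1 + z + 6/7z².

Solve |R(x)|<1 on ℝ⁻.
x=-0.43: |R|=0.7285
R=1: x+6/7x²=0 ⇒ x=−7/6=-1.1667; min R=1−1/(4·6/7)=0.7083>−1
Confirm numerically:
  x=-1.084: |R|=0.92319 <1
  x=-0.893: |R|=0.79053 <1
  x=-0.520: |R|=0.71177 <1
  x=-0.470: |R|=0.71934 <1
  x=-1.552: |R|=1.51260 >1
  x=-1.478: |R|=1.39441 >1
Interval (-1.1667, 0).

z* = -1.1667.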